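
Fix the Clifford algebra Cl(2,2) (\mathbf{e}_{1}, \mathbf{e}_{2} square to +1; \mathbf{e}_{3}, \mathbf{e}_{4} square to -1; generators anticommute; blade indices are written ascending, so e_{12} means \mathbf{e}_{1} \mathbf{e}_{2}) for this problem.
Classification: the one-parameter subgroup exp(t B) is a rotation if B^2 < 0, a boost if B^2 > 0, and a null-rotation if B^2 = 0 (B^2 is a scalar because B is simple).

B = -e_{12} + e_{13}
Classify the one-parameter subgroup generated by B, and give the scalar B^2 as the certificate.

B^2 term by term: the squares give (-1)^2*(e_{12})^2 + (1)^2*(e_{13})^2 = 1*(-1) + 1*(+1) = 0 (each basis 2-blade squares to minus the product of its generators' squares); cross terms between blades sharing an index anticommute and cancel. So B^2 = 0.
Answer: null-rotation, certificate B^2 = 0. The scalar 0 is the complete invariant here: its sign names the subgroup type.


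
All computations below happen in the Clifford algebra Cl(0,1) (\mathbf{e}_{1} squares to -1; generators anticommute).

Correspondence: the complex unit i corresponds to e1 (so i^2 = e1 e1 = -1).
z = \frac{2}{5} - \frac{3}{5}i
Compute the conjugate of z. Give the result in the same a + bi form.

In blades: z = \frac{2}{5} - \frac{3}{5} e_{1}.
Conjugation here is Clifford conjugation: the scalar is fixed and the grade-1 and grade-2 blades all flip sign, giving \frac{2}{5} + \frac{3}{5} e_{1}; translating back:
Answer: \frac{2}{5} + \frac{3}{5}i


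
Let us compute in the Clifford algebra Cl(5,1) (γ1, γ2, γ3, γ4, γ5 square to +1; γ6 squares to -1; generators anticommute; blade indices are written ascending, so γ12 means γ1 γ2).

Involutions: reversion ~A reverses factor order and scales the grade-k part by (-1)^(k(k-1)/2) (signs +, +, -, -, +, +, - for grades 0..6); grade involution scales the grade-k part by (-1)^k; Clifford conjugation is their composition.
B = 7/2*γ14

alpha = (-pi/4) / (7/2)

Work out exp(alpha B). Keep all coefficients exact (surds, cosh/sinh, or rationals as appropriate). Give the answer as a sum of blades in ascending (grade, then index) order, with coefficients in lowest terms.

B^2 = (7/2)^2*(γ14)^2 = 49/4*(-1) = -49/4 (a basis 2-blade squares to minus the product of its generators' squares).
B^2 = -49/4 — the series telescopes trigonometrically here: l = 7/2, alpha*l = -pi/4, so exp(alpha B) = cos(-pi/4) + (sin(-pi/4)/(7/2))*B = sqrt(2)/2 + (-sqrt(2)/7)*B.
Answer: sqrt(2)/2 - sqrt(2)/2*γ14


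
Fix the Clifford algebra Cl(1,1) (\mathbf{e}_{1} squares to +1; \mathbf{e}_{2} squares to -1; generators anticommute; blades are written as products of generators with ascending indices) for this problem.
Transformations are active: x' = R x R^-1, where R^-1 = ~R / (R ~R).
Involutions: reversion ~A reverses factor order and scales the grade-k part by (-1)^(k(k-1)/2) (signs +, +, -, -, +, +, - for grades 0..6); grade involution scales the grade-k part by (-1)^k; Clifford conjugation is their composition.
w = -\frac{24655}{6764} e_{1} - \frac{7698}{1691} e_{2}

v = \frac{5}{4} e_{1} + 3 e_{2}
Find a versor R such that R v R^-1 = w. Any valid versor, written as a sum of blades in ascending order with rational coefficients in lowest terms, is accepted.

Construction: equal norms (both -\frac{119}{16}) license R = v + w = -\frac{4050}{1691} e_{1} - \frac{2625}{1691} e_{2} — nothing changes along that direction, while (v - w)/2 changes sign, so v maps onto w.
Answer: -\frac{4050}{1691} e_{1} - \frac{2625}{1691} e_{2}


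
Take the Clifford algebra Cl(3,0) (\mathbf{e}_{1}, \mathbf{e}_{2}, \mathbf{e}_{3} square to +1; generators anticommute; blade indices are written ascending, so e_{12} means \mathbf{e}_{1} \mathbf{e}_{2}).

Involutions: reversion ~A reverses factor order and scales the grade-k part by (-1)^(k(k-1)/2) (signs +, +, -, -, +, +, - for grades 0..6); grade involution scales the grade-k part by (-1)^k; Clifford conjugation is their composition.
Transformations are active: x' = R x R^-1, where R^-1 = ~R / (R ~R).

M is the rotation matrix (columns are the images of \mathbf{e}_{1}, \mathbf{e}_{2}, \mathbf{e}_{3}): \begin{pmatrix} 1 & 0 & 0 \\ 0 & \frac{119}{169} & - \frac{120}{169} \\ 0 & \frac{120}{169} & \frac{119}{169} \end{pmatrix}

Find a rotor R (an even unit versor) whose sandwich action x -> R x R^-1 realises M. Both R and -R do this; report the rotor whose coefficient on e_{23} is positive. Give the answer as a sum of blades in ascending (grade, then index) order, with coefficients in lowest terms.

Method: write R = a + b12*e_{12} + b13*e_{13} + b23*e_{23} with a^2 + b12^2 + b13^2 + b23^2 = 1 (so R^-1 = ~R). Expanding the columns R e_j ~R gives tr M = 4a^2 - 1 and, from the antisymmetric part, M21 - M12 = -4a*b12, M13 - M31 = 4a*b13, M32 - M23 = -4a*b23.
Here tr M = \frac{407}{169}, so a^2 = (1 + tr M)/4 = \frac{144}{169} and a = ±\frac{12}{13}. Taking a = \frac{12}{13}: M21 - M12 = 0, M13 - M31 = 0, M32 - M23 = \frac{240}{169}, giving b12 = 0, b13 = 0, b23 = -\frac{5}{13}, i.e. R = \frac{12}{13} - \frac{5}{13} e_{23}.
Its e_{23} coefficient is negative, so report the other preimage -R.
Answer: -\frac{12}{13} + \frac{5}{13} e_{23}. Key observation: the double cover Spin(3) -> SO(3) sends R and -R to the same matrix (trace \frac{407}{169} here), so the stated sign of the e_{23} coefficient is what selects one sheet.


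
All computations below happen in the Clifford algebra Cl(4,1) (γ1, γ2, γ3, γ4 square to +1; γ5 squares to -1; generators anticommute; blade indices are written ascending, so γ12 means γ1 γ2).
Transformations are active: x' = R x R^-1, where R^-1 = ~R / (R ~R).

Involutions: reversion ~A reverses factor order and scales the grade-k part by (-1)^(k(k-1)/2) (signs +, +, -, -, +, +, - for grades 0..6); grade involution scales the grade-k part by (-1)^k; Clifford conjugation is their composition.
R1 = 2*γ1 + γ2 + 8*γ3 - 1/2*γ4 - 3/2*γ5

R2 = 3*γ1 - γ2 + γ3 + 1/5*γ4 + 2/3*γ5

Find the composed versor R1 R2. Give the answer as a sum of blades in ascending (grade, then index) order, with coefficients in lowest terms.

Distribute over the terms of R1 (each basis-blade product reordered to ascending indices, repeated generators contracted through their squares):
(2*γ1) R2 = 6 - 2*γ12 + 2*γ13 + 2/5*γ14 + 4/3*γ15
(γ2) R2 = -1 - 3*γ12 + γ23 + 1/5*γ24 + 2/3*γ25
(8*γ3) R2 = 8 - 24*γ13 + 8*γ23 + 8/5*γ34 + 16/3*γ35
(-1/2*γ4) R2 = -1/10 + 3/2*γ14 - 1/2*γ24 + 1/2*γ34 - 1/3*γ45
(-3/2*γ5) R2 = 1 + 9/2*γ15 - 3/2*γ25 + 3/2*γ35 + 3/10*γ45
Summing the partial products and collecting blades:
Answer: 139/10 - 5*γ12 - 22*γ13 + 19/10*γ14 + 35/6*γ15 + 9*γ23 - 3/10*γ24 - 5/6*γ25 + 21/10*γ34 + 41/6*γ35 - 1/30*γ45


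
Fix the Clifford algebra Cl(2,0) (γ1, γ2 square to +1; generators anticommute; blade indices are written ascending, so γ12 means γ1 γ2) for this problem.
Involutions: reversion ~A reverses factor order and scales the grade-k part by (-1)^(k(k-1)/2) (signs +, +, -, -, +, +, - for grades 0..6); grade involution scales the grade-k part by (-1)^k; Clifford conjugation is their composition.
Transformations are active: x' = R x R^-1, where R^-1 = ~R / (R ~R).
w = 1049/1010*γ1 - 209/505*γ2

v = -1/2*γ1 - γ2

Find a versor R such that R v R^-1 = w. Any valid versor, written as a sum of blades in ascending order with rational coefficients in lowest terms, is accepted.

Here q(v) = q(w) = 5/4; the classical choice R = v + w = 272/505*γ1 - 714/505*γ2 then realises v -> w under the sandwich.
Answer: 272/505*γ1 - 714/505*γ2


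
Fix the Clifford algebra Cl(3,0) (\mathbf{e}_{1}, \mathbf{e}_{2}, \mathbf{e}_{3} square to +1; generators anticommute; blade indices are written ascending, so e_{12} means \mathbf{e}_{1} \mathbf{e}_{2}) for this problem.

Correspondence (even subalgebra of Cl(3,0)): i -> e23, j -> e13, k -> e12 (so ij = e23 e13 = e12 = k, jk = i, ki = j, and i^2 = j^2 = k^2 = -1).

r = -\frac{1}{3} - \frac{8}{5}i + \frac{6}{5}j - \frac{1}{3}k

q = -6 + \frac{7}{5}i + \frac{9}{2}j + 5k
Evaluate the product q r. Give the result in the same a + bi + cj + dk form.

In blades: q = -6 + 5 e_{12} + \frac{9}{2} e_{13} + \frac{7}{5} e_{23}, r = -\frac{1}{3} - \frac{1}{3} e_{12} + \frac{6}{5} e_{13} - \frac{8}{5} e_{23}.
Distribute q over r term by term (generator squares from the signature, products reordered to ascending indices): (-6)*r = 2 + 2 e_{12} - \frac{36}{5} e_{13} + \frac{48}{5} e_{23}; (5 e_{12})*r = \frac{5}{3} - \frac{5}{3} e_{12} - 8 e_{13} - 6 e_{23}; (\frac{9}{2} e_{13})*r = -\frac{27}{5} + \frac{36}{5} e_{12} - \frac{3}{2} e_{13} - \frac{3}{2} e_{23}; (\frac{7}{5} e_{23})*r = \frac{56}{25} + \frac{42}{25} e_{12} + \frac{7}{15} e_{13} - \frac{7}{15} e_{23}.
Sum: \frac{38}{75} + \frac{691}{75} e_{12} - \frac{487}{30} e_{13} + \frac{49}{30} e_{23}; translating back through the correspondence:
Answer: \frac{38}{75} + \frac{49}{30}i - \frac{487}{30}j + \frac{691}{75}k


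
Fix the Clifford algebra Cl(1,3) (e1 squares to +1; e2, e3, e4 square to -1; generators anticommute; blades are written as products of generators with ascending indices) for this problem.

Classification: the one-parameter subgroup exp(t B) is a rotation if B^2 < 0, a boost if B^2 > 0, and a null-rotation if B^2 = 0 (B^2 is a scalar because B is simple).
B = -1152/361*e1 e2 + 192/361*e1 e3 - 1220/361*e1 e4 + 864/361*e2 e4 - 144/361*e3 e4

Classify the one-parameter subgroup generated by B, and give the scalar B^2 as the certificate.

B^2 term by term: the squares give (-1152/361)^2*(e1 e2)^2 + (192/361)^2*(e1 e3)^2 + (-1220/361)^2*(e1 e4)^2 + (864/361)^2*(e2 e4)^2 + (-144/361)^2*(e3 e4)^2 = 1327104/130321*(+1) + 36864/130321*(+1) + 1488400/130321*(+1) + 746496/130321*(-1) + 20736/130321*(-1) = 16 (each basis 2-blade squares to minus the product of its generators' squares); cross terms between blades sharing an index anticommute and cancel; the commuting (index-disjoint) pairs give grade-4 terms 2*c*c'*(blade product), which cancel blade by blade — e1 e2 e3 e4: 331776/130321 - 331776/130321 = 0 — confirming B is simple. So B^2 = 16.
Answer: boost, certificate B^2 = 16. No conjugation can change B^2 = 16; the sign gives the class.


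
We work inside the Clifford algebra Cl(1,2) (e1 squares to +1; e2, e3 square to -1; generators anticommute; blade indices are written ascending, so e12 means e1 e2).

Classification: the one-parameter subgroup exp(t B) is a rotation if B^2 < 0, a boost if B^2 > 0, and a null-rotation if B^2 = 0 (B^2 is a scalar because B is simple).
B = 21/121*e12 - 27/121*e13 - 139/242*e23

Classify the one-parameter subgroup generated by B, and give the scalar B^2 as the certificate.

B^2 term by term: the squares give (21/121)^2*(e12)^2 + (-27/121)^2*(e13)^2 + (-139/242)^2*(e23)^2 = 441/14641*(+1) + 729/14641*(+1) + 19321/58564*(-1) = -1/4 (each basis 2-blade squares to minus the product of its generators' squares); cross terms between blades sharing an index anticommute and cancel. So B^2 = -1/4.
Answer: rotation, certificate B^2 = -1/4. Note: conjugating B changes its blade decomposition but never the scalar B^2 = -1/4, whose sign settles the classification.


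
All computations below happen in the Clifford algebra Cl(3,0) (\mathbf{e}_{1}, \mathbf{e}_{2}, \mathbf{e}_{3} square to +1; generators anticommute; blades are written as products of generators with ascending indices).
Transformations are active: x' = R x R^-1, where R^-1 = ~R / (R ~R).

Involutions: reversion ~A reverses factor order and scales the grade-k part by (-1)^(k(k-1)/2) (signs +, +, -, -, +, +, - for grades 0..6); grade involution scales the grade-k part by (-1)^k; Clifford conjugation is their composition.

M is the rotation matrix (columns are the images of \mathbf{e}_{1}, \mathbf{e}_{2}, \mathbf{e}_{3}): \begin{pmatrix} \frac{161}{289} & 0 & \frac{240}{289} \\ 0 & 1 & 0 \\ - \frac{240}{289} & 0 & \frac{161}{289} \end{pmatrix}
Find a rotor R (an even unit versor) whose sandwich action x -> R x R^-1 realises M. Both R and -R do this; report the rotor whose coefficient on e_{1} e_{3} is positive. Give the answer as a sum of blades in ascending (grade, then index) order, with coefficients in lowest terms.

Method: write R = a + b12*e_{1} e_{2} + b13*e_{1} e_{3} + b23*e_{2} e_{3} with a^2 + b12^2 + b13^2 + b23^2 = 1 (so R^-1 = ~R). Expanding the columns R e_j ~R gives tr M = 4a^2 - 1 and, from the antisymmetric part, M21 - M12 = -4a*b12, M13 - M31 = 4a*b13, M32 - M23 = -4a*b23.
Here tr M = \frac{611}{289}, so a^2 = (1 + tr M)/4 = \frac{225}{289} and a = ±\frac{15}{17}. Taking a = \frac{15}{17}: M21 - M12 = 0, M13 - M31 = \frac{480}{289}, M32 - M23 = 0, giving b12 = 0, b13 = \frac{8}{17}, b23 = 0, i.e. R = \frac{15}{17} + \frac{8}{17} e_{1} e_{3}.
Its e_{1} e_{3} coefficient is already positive.
Answer: \frac{15}{17} + \frac{8}{17} e_{1} e_{3}. Key observation: the double cover Spin(3) -> SO(3) sends R and -R to the same matrix (trace \frac{611}{289} here), so the stated sign of the e_{1} e_{3} coefficient is what selects one sheet.


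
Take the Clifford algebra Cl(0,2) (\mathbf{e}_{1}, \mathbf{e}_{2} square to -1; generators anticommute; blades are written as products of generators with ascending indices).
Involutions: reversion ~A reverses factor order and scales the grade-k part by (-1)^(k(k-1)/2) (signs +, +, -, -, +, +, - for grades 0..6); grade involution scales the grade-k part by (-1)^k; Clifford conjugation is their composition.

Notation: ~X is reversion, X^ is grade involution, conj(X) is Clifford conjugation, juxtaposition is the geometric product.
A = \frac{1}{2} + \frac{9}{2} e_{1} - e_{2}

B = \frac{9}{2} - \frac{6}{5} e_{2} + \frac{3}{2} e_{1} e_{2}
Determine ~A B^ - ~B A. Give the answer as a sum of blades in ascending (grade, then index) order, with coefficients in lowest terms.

first term: \frac{69}{20} + \frac{75}{4} e_{1} - \frac{213}{20} e_{2} + \frac{123}{20} e_{1} e_{2}
second term: \frac{21}{20} + \frac{75}{4} e_{1} - \frac{237}{20} e_{2} + \frac{93}{20} e_{1} e_{2}
Answer: \frac{12}{5} + \frac{6}{5} e_{2} + \frac{3}{2} e_{1} e_{2}


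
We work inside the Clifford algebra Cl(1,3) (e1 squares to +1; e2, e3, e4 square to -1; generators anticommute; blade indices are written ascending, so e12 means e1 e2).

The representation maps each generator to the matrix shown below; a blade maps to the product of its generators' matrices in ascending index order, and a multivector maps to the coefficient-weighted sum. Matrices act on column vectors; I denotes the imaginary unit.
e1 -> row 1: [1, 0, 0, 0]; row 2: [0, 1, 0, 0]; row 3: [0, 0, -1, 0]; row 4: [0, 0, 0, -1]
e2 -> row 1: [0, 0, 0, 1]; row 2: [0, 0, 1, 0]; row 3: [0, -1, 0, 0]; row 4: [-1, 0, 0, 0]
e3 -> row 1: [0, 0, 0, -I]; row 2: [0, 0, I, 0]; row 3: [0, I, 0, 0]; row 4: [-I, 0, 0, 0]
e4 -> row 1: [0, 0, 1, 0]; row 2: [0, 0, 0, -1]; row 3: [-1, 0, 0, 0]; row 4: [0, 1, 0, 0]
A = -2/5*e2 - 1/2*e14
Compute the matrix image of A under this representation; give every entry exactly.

Bivector images (products of the table entries): rho(e14) = rho(e1)rho(e4) = row 1: [0, 0, 1, 0]; row 2: [0, 0, 0, -1]; row 3: [1, 0, 0, 0]; row 4: [0, -1, 0, 0].
M = (-2/5)*rho(e2) + (-1/2)*rho(e14), summed entrywise:
Answer: row 1: [0, 0, -1/2, -2/5]; row 2: [0, 0, -2/5, 1/2]; row 3: [-1/2, 2/5, 0, 0]; row 4: [2/5, 1/2, 0, 0]


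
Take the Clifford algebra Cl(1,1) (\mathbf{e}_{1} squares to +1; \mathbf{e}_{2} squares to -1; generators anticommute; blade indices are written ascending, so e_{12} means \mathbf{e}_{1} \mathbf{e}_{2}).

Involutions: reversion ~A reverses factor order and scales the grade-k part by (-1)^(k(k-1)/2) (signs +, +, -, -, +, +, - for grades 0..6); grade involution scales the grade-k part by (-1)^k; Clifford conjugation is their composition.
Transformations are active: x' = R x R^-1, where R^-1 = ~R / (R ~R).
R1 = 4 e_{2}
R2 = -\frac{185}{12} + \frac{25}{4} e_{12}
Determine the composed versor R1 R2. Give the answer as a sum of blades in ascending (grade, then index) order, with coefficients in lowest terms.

Distribute over the terms of R1 (each basis-blade product reordered to ascending indices, repeated generators contracted through their squares):
(4 e_{2}) R2 = 25 e_{1} - \frac{185}{3} e_{2}
Answer: 25 e_{1} - \frac{185}{3} e_{2}


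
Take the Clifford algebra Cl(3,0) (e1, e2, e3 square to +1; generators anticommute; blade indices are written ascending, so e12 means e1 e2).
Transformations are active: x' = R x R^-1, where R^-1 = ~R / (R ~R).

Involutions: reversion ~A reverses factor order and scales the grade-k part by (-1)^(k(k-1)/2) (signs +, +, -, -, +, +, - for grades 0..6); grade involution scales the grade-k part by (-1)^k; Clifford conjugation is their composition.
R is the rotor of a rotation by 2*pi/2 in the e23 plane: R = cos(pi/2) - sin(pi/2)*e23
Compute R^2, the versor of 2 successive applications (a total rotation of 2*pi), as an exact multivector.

Rotor phase runs at HALF the rotation angle; powers of one rotor simply add phase, so after 2 steps in e23 the phase is 2*pi/2 = pi and R^2 = cos(pi) - sin(pi)*e23.
cos(pi) = -1 and sin(pi) = 0, so R^2 = -1. The total rotation 2*pi is 1 full turn, so every vector returns to itself, yet the rotor is -1, on the OTHER sheet of the double cover (an odd number of 2*pi turns).
Answer: -1


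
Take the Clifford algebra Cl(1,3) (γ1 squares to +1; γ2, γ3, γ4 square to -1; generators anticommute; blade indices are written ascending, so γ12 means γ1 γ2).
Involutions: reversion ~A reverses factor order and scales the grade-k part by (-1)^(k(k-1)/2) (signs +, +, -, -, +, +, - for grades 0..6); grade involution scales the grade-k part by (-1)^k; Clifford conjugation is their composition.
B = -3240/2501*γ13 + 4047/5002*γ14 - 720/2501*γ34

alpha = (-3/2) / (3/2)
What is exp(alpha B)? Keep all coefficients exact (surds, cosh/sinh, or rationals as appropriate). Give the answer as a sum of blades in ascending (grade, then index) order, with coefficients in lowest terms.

B^2 term by term: the squares give (-3240/2501)^2*(γ13)^2 + (4047/5002)^2*(γ14)^2 + (-720/2501)^2*(γ34)^2 = 10497600/6255001*(+1) + 16378209/25020004*(+1) + 518400/6255001*(-1) = 9/4 (each basis 2-blade squares to minus the product of its generators' squares); cross terms between blades sharing an index anticommute and cancel. So B^2 = 9/4.
B^2 = 9/4 — hyperbolic case — the even/odd split gives cosh and sinh: l = 3/2, alpha*l = -3/2, so exp(alpha B) = cosh(-3/2) + (sinh(-3/2)/(3/2))*B = cosh(3/2) + (-2*sinh(3/2)/3)*B.
Answer: cosh(3/2) + 2160*sinh(3/2)/2501*γ13 - 1349*sinh(3/2)/2501*γ14 + 480*sinh(3/2)/2501*γ34


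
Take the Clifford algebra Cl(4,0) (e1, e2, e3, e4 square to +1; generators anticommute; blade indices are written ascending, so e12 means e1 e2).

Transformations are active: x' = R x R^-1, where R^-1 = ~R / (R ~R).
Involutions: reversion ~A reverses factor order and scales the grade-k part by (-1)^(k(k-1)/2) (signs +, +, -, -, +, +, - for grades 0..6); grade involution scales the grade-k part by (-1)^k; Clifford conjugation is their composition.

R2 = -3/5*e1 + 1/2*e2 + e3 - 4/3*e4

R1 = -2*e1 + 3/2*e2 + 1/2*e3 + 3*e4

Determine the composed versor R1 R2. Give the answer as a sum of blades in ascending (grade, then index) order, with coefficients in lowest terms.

Distribute over the terms of R1 (each basis-blade product reordered to ascending indices, repeated generators contracted through their squares):
(-2*e1) R2 = 6/5 - e12 - 2*e13 + 8/3*e14
(3/2*e2) R2 = 3/4 + 9/10*e12 + 3/2*e23 - 2*e24
(1/2*e3) R2 = 1/2 + 3/10*e13 - 1/4*e23 - 2/3*e34
(3*e4) R2 = -4 + 9/5*e14 - 3/2*e24 - 3*e34
Summing the partial products and collecting blades:
Answer: -31/20 - 1/10*e12 - 17/10*e13 + 67/15*e14 + 5/4*e23 - 7/2*e24 - 11/3*e34


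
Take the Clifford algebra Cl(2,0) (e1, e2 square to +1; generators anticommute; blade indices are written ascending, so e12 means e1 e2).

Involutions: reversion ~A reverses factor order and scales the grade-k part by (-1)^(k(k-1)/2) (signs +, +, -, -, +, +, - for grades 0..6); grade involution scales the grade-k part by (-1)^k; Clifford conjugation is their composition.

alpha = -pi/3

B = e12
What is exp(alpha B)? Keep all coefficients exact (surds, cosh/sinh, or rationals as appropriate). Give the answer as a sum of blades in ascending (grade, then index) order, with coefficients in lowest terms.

B^2 = (1)^2*(e12)^2 = 1*(-1) = -1 (a basis 2-blade squares to minus the product of its generators' squares).
B^2 = -1 — since the square is negative, the closed form is circular: l = 1, alpha*l = -pi/3, so exp(alpha B) = cos(-pi/3) + (sin(-pi/3)/1)*B = 1/2 + (-sqrt(3)/2)*B.
Answer: 1/2 - sqrt(3)/2*e12


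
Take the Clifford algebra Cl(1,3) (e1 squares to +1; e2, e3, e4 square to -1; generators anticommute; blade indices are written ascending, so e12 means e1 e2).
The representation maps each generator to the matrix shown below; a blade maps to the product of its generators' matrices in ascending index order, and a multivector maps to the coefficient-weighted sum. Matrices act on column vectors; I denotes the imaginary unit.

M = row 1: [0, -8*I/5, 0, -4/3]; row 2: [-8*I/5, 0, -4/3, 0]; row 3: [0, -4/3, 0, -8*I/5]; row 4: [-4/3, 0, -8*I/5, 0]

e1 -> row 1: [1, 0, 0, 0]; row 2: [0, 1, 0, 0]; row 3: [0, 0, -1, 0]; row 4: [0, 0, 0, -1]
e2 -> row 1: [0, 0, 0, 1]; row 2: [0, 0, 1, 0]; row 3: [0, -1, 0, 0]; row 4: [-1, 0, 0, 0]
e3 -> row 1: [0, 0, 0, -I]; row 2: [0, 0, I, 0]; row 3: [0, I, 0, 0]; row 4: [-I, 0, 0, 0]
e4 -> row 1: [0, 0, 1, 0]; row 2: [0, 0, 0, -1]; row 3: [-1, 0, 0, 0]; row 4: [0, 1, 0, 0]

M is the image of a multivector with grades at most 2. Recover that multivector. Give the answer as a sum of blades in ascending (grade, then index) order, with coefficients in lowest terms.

Method: the blade images are trace-orthogonal — tr(rho(e_A) rho(e_B)^-1) = 4 if A = B and 0 otherwise — and rho(e_A)^-1 = (e_A)^2 * rho(e_A) with (e_A)^2 = +1 or -1, so the coefficient of e_A in the preimage is (e_A)^2 * tr(M rho(e_A))/4.
Nonzero projections over blades of grade <= 2: e12: (e12)^2 = +1, tr(M rho(e12)) = -16/3, coefficient -4/3; e34: (e34)^2 = -1, tr(M rho(e34)) = -32/5, coefficient 8/5. Every other blade of grade <= 2 projects to 0.
Answer: -4/3*e12 + 8/5*e34


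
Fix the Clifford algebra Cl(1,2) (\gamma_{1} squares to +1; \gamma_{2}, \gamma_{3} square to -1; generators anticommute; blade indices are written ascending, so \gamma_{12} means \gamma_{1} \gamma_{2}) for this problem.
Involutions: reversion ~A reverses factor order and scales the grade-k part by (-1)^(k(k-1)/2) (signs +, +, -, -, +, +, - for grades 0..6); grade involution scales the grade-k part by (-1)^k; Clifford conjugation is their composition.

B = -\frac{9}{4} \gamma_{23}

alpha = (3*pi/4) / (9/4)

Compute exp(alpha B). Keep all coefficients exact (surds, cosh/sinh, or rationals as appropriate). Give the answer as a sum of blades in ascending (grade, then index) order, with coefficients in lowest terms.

B^2 = (-\frac{9}{4})^2*(\gamma_{23})^2 = \frac{81}{16}*(-1) = -\frac{81}{16} (a basis 2-blade squares to minus the product of its generators' squares).
B^2 = -\frac{81}{16} — a negative square means the series sums to a rotation: l = \frac{9}{4}, alpha*l = \frac{3 \pi}{4}, so exp(alpha B) = cos(\frac{3 \pi}{4}) + (sin(\frac{3 \pi}{4})/(\frac{9}{4}))*B = - \frac{\sqrt{2}}{2} + (\frac{2 \sqrt{2}}{9})*B.
Answer: - \frac{\sqrt{2}}{2} - \frac{\sqrt{2}}{2} \gamma_{23}


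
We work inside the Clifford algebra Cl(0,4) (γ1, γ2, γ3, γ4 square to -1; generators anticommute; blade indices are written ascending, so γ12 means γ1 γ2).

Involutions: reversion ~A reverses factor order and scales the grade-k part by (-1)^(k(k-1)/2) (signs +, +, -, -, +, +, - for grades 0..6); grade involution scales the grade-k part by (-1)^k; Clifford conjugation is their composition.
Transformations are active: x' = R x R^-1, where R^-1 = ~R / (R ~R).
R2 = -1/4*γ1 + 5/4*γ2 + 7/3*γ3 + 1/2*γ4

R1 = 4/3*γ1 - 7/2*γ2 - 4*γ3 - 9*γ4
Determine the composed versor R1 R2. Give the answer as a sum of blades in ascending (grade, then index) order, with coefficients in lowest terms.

Distribute over the terms of R1 (each basis-blade product reordered to ascending indices, repeated generators contracted through their squares):
(4/3*γ1) R2 = 1/3 + 5/3*γ12 + 28/9*γ13 + 2/3*γ14
(-7/2*γ2) R2 = 35/8 - 7/8*γ12 - 49/6*γ23 - 7/4*γ24
(-4*γ3) R2 = 28/3 - γ13 + 5*γ23 - 2*γ34
(-9*γ4) R2 = 9/2 - 9/4*γ14 + 45/4*γ24 + 21*γ34
Summing the partial products and collecting blades:
Answer: 445/24 + 19/24*γ12 + 19/9*γ13 - 19/12*γ14 - 19/6*γ23 + 19/2*γ24 + 19*γ34


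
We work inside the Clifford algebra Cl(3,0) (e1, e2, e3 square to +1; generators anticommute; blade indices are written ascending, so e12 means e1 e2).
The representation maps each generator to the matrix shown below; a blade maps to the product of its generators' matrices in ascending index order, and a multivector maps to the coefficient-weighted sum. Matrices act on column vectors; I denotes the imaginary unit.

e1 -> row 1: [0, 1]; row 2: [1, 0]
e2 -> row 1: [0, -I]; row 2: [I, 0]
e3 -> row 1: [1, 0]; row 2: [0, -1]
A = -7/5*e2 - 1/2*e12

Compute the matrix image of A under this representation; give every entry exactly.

Bivector images (products of the table entries): rho(e12) = rho(e1)rho(e2) = row 1: [I, 0]; row 2: [0, -I].
M = (-7/5)*rho(e2) + (-1/2)*rho(e12), summed entrywise:
Answer: row 1: [-I/2, 7*I/5]; row 2: [-7*I/5, I/2]


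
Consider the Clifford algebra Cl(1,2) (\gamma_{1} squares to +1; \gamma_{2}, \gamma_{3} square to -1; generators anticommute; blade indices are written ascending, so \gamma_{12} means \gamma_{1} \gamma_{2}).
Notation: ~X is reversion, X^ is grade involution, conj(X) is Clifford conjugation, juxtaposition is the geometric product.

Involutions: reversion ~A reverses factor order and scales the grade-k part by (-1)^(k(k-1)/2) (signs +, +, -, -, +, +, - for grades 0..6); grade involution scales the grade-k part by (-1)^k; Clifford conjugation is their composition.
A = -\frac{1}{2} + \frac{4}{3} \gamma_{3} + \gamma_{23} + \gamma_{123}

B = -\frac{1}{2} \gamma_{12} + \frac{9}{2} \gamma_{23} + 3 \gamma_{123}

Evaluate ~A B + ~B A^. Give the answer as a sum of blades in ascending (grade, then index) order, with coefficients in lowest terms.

first term: \frac{15}{2} + \frac{15}{2} \gamma_{1} + 6 \gamma_{2} + \frac{1}{2} \gamma_{3} - \frac{15}{4} \gamma_{12} + \frac{1}{2} \gamma_{13} - \frac{9}{4} \gamma_{23} - \frac{13}{6} \gamma_{123}
second term: \frac{3}{2} - \frac{3}{2} \gamma_{1} - 6 \gamma_{2} - \frac{1}{2} \gamma_{3} - \frac{17}{4} \gamma_{12} - \frac{1}{2} \gamma_{13} + \frac{9}{4} \gamma_{23} + \frac{5}{6} \gamma_{123}
Answer: 9 + 6 \gamma_{1} - 8 \gamma_{12} - \frac{4}{3} \gamma_{123}


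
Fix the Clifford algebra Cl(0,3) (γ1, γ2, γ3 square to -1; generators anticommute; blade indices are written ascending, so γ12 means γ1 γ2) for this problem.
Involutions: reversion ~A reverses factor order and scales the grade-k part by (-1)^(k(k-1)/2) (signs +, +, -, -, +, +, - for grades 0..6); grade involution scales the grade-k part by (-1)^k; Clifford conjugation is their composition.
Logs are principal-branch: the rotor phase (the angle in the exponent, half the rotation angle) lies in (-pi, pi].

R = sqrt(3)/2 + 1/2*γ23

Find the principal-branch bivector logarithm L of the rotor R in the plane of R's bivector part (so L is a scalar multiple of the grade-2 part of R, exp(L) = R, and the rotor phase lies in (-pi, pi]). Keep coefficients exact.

The scalar part of R is sqrt(3)/2, which pins the rotor phase on the principal branch; dividing the bivector part by the sine of that phase recovers the unit plane, and L is the phase times that plane.
Concretely: cos(phase) = sqrt(3)/2 gives phase = ±pi/6, and since phase/sin(phase) is even the sign is immaterial: L = (phase/sin(phase)) * <R>_2 = (pi/3) * <R>_2.
Answer: pi/6*γ23


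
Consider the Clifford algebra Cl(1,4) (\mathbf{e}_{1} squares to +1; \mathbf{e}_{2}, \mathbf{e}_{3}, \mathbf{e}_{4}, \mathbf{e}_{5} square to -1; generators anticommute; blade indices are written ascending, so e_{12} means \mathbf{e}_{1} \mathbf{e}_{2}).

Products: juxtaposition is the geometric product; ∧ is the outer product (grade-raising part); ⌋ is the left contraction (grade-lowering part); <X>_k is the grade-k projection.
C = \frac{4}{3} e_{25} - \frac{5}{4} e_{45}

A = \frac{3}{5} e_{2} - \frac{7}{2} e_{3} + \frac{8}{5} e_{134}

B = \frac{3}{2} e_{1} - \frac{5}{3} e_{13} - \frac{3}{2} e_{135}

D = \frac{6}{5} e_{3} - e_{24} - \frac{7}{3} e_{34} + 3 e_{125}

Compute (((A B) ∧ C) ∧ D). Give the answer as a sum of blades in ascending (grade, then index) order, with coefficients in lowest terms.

step 1: \frac{35}{6} e_{1} - \frac{8}{3} e_{4} - \frac{9}{10} e_{12} + \frac{21}{4} e_{13} + \frac{21}{4} e_{15} + \frac{12}{5} e_{34} - \frac{12}{5} e_{45} + e_{123} + \frac{9}{10} e_{1235}
step 2: \frac{70}{9} e_{125} - \frac{175}{24} e_{145} + \frac{32}{9} e_{245} - 7 e_{1235} + \frac{9}{8} e_{1245} - \frac{105}{16} e_{1345} + \frac{16}{5} e_{2345} - \frac{5}{4} e_{12345}
step 3: -\frac{28}{3} e_{1235} - \frac{35}{4} e_{1345} + \frac{64}{15} e_{2345} - \frac{9071}{540} e_{12345}
Answer: -\frac{28}{3} e_{1235} - \frac{35}{4} e_{1345} + \frac{64}{15} e_{2345} - \frac{9071}{540} e_{12345}


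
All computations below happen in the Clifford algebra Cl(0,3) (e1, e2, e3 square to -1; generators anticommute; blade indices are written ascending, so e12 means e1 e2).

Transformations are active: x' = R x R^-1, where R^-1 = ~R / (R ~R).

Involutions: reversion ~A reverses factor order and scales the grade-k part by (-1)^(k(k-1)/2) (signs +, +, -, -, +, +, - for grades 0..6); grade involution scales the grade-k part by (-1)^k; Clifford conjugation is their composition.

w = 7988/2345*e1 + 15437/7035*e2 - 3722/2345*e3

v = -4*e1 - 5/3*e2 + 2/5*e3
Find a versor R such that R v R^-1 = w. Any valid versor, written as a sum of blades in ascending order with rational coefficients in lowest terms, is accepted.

Sketch: the shared square -4261/225 makes R = v + w = -1392/2345*e1 + 3712/7035*e2 - 2784/2345*e3 the natural versor; its sandwich fixes that direction, negates (v - w)/2, and sends v to w.
Answer: -1392/2345*e1 + 3712/7035*e2 - 2784/2345*e3


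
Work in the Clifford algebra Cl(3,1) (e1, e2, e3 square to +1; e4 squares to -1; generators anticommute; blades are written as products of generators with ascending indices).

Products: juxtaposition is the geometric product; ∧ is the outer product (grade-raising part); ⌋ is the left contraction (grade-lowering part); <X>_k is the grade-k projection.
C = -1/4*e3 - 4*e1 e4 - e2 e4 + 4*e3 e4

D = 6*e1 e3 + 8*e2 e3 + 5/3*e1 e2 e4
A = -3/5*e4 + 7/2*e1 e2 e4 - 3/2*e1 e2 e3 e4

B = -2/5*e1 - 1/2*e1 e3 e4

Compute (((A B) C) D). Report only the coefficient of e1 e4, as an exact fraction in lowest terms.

step 1: -3/4*e2 - 3/10*e1 e3 - 6/25*e1 e4 - 7/4*e2 e3 - 7/5*e2 e4 - 3/5*e2 e3 e4
step 2: 59/25 + 3/40*e1 - 157/80*e2 - 3/5*e3 + 3/4*e4 - 134/25*e1 e2 - 24/25*e1 e3 - 6/5*e1 e4 - 433/80*e2 e3 - 143/20*e2 e4 - 59/20*e3 e4 + 12/5*e1 e2 e3 - 3*e1 e2 e4 - 3/50*e1 e3 e4 - 67/20*e2 e3 e4 + 67/10*e1 e2 e3 e4
step 3: 2203/50 - 1651/60*e1 + 106/5*e2 - 49/12*e3 + 2707/75*e4 - 5209/200*e1 e2 - 10291/300*e1 e3 - 7831/240*e1 e4 + 2557/50*e2 e3 + 2557/40*e2 e4 - 342/5*e3 e4 + 415/24*e1 e2 e3 - 2353/150*e1 e2 e4 - 503/48*e1 e3 e4 + 112/5*e2 e3 e4 + 323/10*e1 e2 e3 e4
Answer: -7831/240


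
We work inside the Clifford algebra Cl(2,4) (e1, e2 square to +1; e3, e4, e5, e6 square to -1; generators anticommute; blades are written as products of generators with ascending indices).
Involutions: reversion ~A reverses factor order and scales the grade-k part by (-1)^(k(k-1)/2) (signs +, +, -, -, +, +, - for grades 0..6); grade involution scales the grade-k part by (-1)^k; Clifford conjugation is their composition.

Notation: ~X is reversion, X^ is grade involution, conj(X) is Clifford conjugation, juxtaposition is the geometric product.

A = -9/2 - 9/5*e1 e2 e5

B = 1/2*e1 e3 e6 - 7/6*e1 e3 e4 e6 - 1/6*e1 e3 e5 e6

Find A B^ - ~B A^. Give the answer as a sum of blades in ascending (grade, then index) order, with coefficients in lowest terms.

first term: 9/4*e1 e3 e6 + 3/10*e2 e3 e6 + 21/4*e1 e3 e4 e6 + 3/4*e1 e3 e5 e6 - 9/10*e2 e3 e5 e6 + 21/10*e2 e3 e4 e5 e6
second term: 9/4*e1 e3 e6 - 3/10*e2 e3 e6 + 21/4*e1 e3 e4 e6 + 3/4*e1 e3 e5 e6 + 9/10*e2 e3 e5 e6 + 21/10*e2 e3 e4 e5 e6
Answer: 3/5*e2 e3 e6 - 9/5*e2 e3 e5 e6


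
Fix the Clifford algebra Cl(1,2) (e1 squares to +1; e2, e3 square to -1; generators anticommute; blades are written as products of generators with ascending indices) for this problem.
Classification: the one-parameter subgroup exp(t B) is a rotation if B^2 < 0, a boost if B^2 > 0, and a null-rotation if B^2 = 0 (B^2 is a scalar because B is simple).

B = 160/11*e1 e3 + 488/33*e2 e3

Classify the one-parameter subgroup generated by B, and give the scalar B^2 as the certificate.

B^2 term by term: the squares give (160/11)^2*(e1 e3)^2 + (488/33)^2*(e2 e3)^2 = 25600/121*(+1) + 238144/1089*(-1) = -64/9 (each basis 2-blade squares to minus the product of its generators' squares); cross terms between blades sharing an index anticommute and cancel. So B^2 = -64/9.
Answer: rotation, certificate B^2 = -64/9. The invariant at work: B^2 = -64/9 is unchanged by conjugation, hence its sign classifies the subgroup whatever basis B is written in.


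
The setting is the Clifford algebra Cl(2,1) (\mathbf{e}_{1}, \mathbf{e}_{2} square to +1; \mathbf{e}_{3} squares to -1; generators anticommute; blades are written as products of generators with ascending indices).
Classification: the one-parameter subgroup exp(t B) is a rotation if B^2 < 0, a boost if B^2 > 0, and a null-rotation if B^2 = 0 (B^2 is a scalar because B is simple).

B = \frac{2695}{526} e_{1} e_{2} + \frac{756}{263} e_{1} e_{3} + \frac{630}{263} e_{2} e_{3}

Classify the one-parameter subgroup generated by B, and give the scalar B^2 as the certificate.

B^2 term by term: the squares give (\frac{2695}{526})^2*(e_{1} e_{2})^2 + (\frac{756}{263})^2*(e_{1} e_{3})^2 + (\frac{630}{263})^2*(e_{2} e_{3})^2 = \frac{7263025}{276676}*(-1) + \frac{571536}{69169}*(+1) + \frac{396900}{69169}*(+1) = -\frac{49}{4} (each basis 2-blade squares to minus the product of its generators' squares); cross terms between blades sharing an index anticommute and cancel. So B^2 = -\frac{49}{4}.
Answer: rotation, certificate B^2 = -\frac{49}{4}. Key observation: B^2 = -\frac{49}{4} is a conjugation invariant, so its sign decides the class regardless of the surface form of B.


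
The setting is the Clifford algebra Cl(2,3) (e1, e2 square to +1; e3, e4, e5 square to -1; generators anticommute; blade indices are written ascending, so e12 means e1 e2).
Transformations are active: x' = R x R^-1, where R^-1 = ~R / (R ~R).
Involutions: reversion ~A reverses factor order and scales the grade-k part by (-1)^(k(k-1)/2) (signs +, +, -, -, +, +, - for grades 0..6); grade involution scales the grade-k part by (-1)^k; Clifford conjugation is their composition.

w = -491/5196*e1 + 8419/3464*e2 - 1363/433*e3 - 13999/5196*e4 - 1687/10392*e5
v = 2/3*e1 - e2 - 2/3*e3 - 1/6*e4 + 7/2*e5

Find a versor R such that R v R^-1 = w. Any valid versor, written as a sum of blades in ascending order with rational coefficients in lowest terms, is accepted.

Why this works: both vectors square to -203/18, so q(v) = q(w) and R = v + w = 991/1732*e1 + 4955/3464*e2 - 4955/1299*e3 - 4955/1732*e4 + 34685/10392*e5 carries v to w — its own direction survives, the complement (v - w)/2 flips.
Answer: 991/1732*e1 + 4955/3464*e2 - 4955/1299*e3 - 4955/1732*e4 + 34685/10392*e5


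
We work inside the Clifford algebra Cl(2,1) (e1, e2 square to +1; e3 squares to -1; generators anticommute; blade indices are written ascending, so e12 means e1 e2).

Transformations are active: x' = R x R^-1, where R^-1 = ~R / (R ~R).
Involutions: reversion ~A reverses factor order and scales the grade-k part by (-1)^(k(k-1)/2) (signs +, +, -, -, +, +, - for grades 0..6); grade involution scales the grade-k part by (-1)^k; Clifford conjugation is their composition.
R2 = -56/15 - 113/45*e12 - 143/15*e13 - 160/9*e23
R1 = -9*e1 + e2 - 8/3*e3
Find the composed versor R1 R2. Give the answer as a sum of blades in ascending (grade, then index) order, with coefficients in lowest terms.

Distribute over the terms of R1 (each basis-blade product reordered to ascending indices, repeated generators contracted through their squares):
(-9*e1) R2 = 168/5*e1 + 113/5*e2 + 429/5*e3 + 160*e123
(e2) R2 = 113/45*e1 - 56/15*e2 - 160/9*e3 + 143/15*e123
(-8/3*e3) R2 = 1144/45*e1 + 1280/27*e2 + 448/45*e3 + 904/135*e123
Summing the partial products and collecting blades:
Answer: 923/15*e1 + 8947/135*e2 + 3509/45*e3 + 23791/135*e123


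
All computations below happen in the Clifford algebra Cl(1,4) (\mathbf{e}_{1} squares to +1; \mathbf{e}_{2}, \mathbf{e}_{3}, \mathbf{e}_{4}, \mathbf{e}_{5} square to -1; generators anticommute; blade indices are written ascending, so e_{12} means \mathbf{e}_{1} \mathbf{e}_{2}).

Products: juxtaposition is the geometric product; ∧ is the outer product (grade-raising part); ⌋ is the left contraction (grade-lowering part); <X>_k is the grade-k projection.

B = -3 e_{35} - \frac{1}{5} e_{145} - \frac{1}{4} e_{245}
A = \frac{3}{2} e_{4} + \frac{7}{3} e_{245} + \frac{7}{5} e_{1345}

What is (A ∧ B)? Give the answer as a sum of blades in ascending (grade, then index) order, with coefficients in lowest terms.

step 1: \frac{9}{2} e_{345}
Answer: \frac{9}{2} e_{345}


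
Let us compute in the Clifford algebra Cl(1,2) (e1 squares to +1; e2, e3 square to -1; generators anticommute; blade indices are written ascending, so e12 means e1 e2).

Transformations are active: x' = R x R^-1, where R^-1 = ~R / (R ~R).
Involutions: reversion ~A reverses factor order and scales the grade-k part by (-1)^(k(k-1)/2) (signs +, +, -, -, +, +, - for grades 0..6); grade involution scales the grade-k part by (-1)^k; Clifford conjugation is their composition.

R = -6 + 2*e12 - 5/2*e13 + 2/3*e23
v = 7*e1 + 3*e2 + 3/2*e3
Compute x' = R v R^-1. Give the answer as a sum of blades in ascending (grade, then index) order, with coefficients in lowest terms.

~R = -6 - 2*e12 + 5/2*e13 - 2/3*e23, and R ~R = 943/36, so R^-1 = ~R / (943/36).
R v = -177/4*e1 - 33*e2 + 21/2*e3 + 91/6*e123
Answer: 323/23*e1 + 8697/943*e2 - 16269/1886*e3


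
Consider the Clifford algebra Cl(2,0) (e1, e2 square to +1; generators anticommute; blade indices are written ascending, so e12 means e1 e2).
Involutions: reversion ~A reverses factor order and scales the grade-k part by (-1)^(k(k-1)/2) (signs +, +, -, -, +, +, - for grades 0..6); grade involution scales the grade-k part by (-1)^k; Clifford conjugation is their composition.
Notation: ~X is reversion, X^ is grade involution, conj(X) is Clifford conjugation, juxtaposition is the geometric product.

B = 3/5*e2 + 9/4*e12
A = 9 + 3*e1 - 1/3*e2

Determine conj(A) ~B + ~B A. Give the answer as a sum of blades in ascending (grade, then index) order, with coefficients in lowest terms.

first term: 1/5 + 3/4*e1 + 243/20*e2 - 441/20*e12
second term: -1/5 + 3/4*e1 + 243/20*e2 - 441/20*e12
Answer: 3/2*e1 + 243/10*e2 - 441/10*e12


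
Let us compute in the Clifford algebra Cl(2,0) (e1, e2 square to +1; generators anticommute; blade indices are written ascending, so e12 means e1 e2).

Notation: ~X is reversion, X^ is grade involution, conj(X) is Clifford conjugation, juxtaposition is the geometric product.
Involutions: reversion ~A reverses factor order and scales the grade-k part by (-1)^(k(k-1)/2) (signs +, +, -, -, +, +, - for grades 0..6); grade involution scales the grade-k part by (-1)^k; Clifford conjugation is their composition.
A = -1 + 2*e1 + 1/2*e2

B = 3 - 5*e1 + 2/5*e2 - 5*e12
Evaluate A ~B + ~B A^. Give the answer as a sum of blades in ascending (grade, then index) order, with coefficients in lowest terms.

first term: -64/5 + 17/2*e1 + 111/10*e2 - 17/10*e12
second term: 34/5 - 7/2*e1 + 81/10*e2 - 17/10*e12
Answer: -6 + 5*e1 + 96/5*e2 - 17/5*e12


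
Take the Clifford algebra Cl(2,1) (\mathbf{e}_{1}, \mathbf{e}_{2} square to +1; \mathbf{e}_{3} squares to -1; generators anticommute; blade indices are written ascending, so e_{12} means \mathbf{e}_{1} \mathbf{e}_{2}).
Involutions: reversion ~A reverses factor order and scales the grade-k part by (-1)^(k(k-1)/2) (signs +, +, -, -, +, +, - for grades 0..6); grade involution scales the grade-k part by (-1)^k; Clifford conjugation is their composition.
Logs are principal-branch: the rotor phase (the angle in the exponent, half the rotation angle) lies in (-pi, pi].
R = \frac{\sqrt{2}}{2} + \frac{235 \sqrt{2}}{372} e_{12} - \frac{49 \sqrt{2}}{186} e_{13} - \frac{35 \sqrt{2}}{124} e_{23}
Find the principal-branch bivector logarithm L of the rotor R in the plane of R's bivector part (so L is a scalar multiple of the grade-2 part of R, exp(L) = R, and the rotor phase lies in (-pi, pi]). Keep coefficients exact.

The scalar part of R is \frac{\sqrt{2}}{2}, which pins the rotor phase on the principal branch; dividing the bivector part by the sine of that phase recovers the unit plane, and L is the phase times that plane.
Concretely: cos(phase) = \frac{\sqrt{2}}{2} gives phase = ±\frac{\pi}{4}, and since phase/sin(phase) is even the sign is immaterial: L = (phase/sin(phase)) * <R>_2 = (\frac{\sqrt{2} \pi}{4}) * <R>_2.
Answer: \frac{235 \pi}{744} e_{12} - \frac{49 \pi}{372} e_{13} - \frac{35 \pi}{248} e_{23}
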